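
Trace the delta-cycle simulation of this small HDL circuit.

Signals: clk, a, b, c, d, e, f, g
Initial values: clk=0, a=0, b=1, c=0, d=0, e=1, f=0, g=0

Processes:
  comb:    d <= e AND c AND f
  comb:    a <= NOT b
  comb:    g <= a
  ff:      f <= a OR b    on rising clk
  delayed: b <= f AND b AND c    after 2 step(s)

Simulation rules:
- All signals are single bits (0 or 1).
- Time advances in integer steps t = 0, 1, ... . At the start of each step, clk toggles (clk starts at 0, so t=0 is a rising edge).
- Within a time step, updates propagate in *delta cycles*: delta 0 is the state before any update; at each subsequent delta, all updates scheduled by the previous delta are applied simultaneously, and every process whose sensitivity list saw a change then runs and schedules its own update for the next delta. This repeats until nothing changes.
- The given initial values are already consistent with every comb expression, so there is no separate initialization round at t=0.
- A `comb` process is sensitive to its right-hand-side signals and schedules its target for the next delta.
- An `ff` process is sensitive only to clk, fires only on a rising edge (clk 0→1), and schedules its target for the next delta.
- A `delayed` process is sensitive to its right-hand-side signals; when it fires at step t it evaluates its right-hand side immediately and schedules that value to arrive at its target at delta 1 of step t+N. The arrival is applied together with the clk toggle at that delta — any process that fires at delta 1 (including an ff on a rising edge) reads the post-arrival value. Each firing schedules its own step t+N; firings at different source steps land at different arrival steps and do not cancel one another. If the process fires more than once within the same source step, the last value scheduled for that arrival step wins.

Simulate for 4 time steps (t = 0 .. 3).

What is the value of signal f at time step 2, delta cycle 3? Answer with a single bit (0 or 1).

t0.Δ0 clk=0 d=0 b=1 f=0 c=0 e=1 a=0 g=0
t0.Δ1 clk=1 d=0 b=1 f=0 c=0 e=1 a=0 g=0
t0.Δ2 clk=1 d=0 b=1 f=1 c=0 e=1 a=0 g=0
t1.Δ0 clk=1 d=0 b=1 f=1 c=0 e=1 a=0 g=0
t1.Δ1 clk=0 d=0 b=1 f=1 c=0 e=1 a=0 g=0
t2.Δ0 clk=0 d=0 b=1 f=1 c=0 e=1 a=0 g=0
t2.Δ1 clk=1 d=0 b=0 f=1 c=0 e=1 a=0 g=0
t2.Δ2 clk=1 d=0 b=0 f=0 c=0 e=1 a=1 g=0
t2.Δ3 clk=1 d=0 b=0 f=0 c=0 e=1 a=1 g=1
t3.Δ0 clk=1 d=0 b=0 f=0 c=0 e=1 a=1 g=1
t3.Δ1 clk=0 d=0 b=0 f=0 c=0 e=1 a=1 g=1

0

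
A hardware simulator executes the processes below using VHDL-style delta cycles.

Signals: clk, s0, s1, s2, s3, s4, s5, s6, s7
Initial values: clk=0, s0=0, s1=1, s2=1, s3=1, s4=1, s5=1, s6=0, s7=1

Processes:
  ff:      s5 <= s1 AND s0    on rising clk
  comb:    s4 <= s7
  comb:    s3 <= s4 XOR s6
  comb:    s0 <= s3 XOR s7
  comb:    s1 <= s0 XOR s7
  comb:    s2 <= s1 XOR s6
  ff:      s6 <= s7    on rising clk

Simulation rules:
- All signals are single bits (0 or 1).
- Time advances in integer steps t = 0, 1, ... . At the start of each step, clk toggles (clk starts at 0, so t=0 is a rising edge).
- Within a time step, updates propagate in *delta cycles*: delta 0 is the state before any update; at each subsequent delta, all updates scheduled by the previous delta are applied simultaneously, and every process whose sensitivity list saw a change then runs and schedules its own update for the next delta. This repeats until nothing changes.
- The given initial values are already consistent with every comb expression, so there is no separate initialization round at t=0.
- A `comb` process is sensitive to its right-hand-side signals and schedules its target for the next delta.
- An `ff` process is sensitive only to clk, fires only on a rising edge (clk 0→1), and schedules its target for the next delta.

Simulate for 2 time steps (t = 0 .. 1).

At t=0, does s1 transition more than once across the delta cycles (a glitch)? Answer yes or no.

t0.Δ0 clk=0 s1=1 s6=0 s7=1 s0=0 s5=1 s4=1 s2=1 s3=1
t0.Δ1 clk=1 s1=1 s6=0 s7=1 s0=0 s5=1 s4=1 s2=1 s3=1
t0.Δ2 clk=1 s1=1 s6=1 s7=1 s0=0 s5=0 s4=1 s2=1 s3=1
t0.Δ3 clk=1 s1=1 s6=1 s7=1 s0=0 s5=0 s4=1 s2=0 s3=0
t0.Δ4 clk=1 s1=1 s6=1 s7=1 s0=1 s5=0 s4=1 s2=0 s3=0
t0.Δ5 clk=1 s1=0 s6=1 s7=1 s0=1 s5=0 s4=1 s2=0 s3=0
t0.Δ6 clk=1 s1=0 s6=1 s7=1 s0=1 s5=0 s4=1 s2=1 s3=0
t1.Δ0 clk=1 s1=0 s6=1 s7=1 s0=1 s5=0 s4=1 s2=1 s3=0
t1.Δ1 clk=0 s1=0 s6=1 s7=1 s0=1 s5=0 s4=1 s2=1 s3=0

no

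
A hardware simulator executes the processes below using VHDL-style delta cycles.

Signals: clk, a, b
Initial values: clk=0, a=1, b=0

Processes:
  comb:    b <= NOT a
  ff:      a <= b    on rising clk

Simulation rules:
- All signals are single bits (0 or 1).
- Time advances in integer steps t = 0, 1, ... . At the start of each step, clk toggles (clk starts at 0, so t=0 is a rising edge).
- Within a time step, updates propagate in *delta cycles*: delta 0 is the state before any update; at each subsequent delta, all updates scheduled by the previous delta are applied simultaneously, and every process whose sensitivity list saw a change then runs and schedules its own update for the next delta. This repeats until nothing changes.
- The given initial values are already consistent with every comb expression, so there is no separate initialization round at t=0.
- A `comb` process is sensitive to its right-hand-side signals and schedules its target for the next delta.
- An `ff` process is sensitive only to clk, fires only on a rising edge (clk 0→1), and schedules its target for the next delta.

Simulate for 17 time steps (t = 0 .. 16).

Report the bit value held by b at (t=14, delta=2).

t=0 Δ0: clk=0 a=1 b=0
  Δ1: clk:0→1
  Δ2: a:1→0
  Δ3: b:0→1
  (3Δ to stable)
t=1 Δ0: clk=1 a=0 b=1
  Δ1: clk:1→0
  (1Δ to stable)
t=2 Δ0: clk=0 a=0 b=1
  Δ1: clk:0→1
  Δ2: a:0→1
  Δ3: b:1→0
  (3Δ to stable)
t=3 Δ0: clk=1 a=1 b=0
  Δ1: clk:1→0
  (1Δ to stable)
t=4 Δ0: clk=0 a=1 b=0
  Δ1: clk:0→1
  Δ2: a:1→0
  Δ3: b:0→1
  (3Δ to stable)
t=5 Δ0: clk=1 a=0 b=1
  Δ1: clk:1→0
  (1Δ to stable)
t=6 Δ0: clk=0 a=0 b=1
  Δ1: clk:0→1
  Δ2: a:0→1
  Δ3: b:1→0
  (3Δ to stable)
t=7 Δ0: clk=1 a=1 b=0
  Δ1: clk:1→0
  (1Δ to stable)
t=8 Δ0: clk=0 a=1 b=0
  Δ1: clk:0→1
  Δ2: a:1→0
  Δ3: b:0→1
  (3Δ to stable)
t=9 Δ0: clk=1 a=0 b=1
  Δ1: clk:1→0
  (1Δ to stable)
t=10 Δ0: clk=0 a=0 b=1
  Δ1: clk:0→1
  Δ2: a:0→1
  Δ3: b:1→0
  (3Δ to stable)
t=11 Δ0: clk=1 a=1 b=0
  Δ1: clk:1→0
  (1Δ to stable)
t=12 Δ0: clk=0 a=1 b=0
  Δ1: clk:0→1
  Δ2: a:1→0
  Δ3: b:0→1
  (3Δ to stable)
t=13 Δ0: clk=1 a=0 b=1
  Δ1: clk:1→0
  (1Δ to stable)
t=14 Δ0: clk=0 a=0 b=1
  Δ1: clk:0→1
  Δ2: a:0→1
  Δ3: b:1→0
  (3Δ to stable)
t=15 Δ0: clk=1 a=1 b=0
  Δ1: clk:1→0
  (1Δ to stable)
t=16 Δ0: clk=0 a=1 b=0
  Δ1: clk:0→1
  Δ2: a:1→0
  Δ3: b:0→1
  (3Δ to stable)

1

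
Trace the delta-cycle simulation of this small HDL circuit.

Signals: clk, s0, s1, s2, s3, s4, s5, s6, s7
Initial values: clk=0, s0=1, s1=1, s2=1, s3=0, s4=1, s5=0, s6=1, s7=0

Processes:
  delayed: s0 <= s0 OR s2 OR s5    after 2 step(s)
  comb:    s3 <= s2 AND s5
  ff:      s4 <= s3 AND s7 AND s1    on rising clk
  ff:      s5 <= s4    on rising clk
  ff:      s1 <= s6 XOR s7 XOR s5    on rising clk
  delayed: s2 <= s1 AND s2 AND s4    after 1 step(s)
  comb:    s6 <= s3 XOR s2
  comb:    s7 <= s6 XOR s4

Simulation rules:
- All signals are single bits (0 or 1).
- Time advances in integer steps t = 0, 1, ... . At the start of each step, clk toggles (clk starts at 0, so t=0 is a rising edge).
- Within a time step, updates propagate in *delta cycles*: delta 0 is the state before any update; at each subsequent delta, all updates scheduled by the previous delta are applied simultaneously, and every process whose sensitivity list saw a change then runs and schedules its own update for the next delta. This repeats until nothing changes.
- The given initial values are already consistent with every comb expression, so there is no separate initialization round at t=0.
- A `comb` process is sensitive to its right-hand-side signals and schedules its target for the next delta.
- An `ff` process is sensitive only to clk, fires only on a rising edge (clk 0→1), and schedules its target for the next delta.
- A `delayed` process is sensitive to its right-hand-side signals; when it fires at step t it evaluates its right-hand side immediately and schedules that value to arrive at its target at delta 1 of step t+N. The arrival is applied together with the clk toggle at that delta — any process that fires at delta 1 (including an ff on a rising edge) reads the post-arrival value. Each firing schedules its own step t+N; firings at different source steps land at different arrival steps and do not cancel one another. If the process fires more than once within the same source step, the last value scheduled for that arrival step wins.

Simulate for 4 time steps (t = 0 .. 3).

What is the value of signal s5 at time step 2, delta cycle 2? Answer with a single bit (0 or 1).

0

t0.Δ0 s0=1 s3=0 s5=0 s2=1 clk=0 s6=1 s4=1 s7=0 s1=1
t0.Δ1 s0=1 s3=0 s5=0 s2=1 clk=1 s6=1 s4=1 s7=0 s1=1
t0.Δ2 s0=1 s3=0 s5=1 s2=1 clk=1 s6=1 s4=0 s7=0 s1=1
t0.Δ3 s0=1 s3=1 s5=1 s2=1 clk=1 s6=1 s4=0 s7=1 s1=1
t0.Δ4 s0=1 s3=1 s5=1 s2=1 clk=1 s6=0 s4=0 s7=1 s1=1
t0.Δ5 s0=1 s3=1 s5=1 s2=1 clk=1 s6=0 s4=0 s7=0 s1=1
t1.Δ0 s0=1 s3=1 s5=1 s2=1 clk=1 s6=0 s4=0 s7=0 s1=1
t1.Δ1 s0=1 s3=1 s5=1 s2=0 clk=0 s6=0 s4=0 s7=0 s1=1
t1.Δ2 s0=1 s3=0 s5=1 s2=0 clk=0 s6=1 s4=0 s7=0 s1=1
t1.Δ3 s0=1 s3=0 s5=1 s2=0 clk=0 s6=0 s4=0 s7=1 s1=1
t1.Δ4 s0=1 s3=0 s5=1 s2=0 clk=0 s6=0 s4=0 s7=0 s1=1
t2.Δ0 s0=1 s3=0 s5=1 s2=0 clk=0 s6=0 s4=0 s7=0 s1=1
t2.Δ1 s0=1 s3=0 s5=1 s2=0 clk=1 s6=0 s4=0 s7=0 s1=1
t2.Δ2 s0=1 s3=0 s5=0 s2=0 clk=1 s6=0 s4=0 s7=0 s1=1
t3.Δ0 s0=1 s3=0 s5=0 s2=0 clk=1 s6=0 s4=0 s7=0 s1=1
t3.Δ1 s0=1 s3=0 s5=0 s2=0 clk=0 s6=0 s4=0 s7=0 s1=1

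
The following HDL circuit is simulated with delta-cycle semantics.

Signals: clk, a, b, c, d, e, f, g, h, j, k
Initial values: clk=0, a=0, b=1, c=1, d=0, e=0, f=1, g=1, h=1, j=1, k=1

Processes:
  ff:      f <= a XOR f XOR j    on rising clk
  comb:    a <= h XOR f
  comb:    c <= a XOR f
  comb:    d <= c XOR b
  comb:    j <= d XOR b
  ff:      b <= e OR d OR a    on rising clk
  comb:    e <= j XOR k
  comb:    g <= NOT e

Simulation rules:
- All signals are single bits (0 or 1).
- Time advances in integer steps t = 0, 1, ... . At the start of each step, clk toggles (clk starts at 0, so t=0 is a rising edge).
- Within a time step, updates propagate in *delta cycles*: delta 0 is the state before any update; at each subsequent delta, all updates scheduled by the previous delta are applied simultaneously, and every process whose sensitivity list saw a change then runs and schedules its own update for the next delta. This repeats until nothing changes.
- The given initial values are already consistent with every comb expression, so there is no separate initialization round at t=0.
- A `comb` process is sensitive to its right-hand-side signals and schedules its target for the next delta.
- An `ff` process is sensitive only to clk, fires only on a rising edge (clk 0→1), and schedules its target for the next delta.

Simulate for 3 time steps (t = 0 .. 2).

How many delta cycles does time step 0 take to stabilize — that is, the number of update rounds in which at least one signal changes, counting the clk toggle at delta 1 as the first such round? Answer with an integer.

t=0 Δ0: g=1 c=1 k=1 j=1 clk=0 b=1 d=0 f=1 a=0 h=1 e=0
  Δ1: clk:0→1
  Δ2: b:1→0, f:1→0
  Δ3: c:1→0, j:1→0, d:0→1, a:0→1
  Δ4: c:0→1, j:0→1, d:1→0, e:0→1
  Δ5: g:1→0, j:1→0, d:0→1, e:1→0
  Δ6: g:0→1, j:0→1, e:0→1
  Δ7: g:1→0, e:1→0
  Δ8: g:0→1
  (8Δ to stable)
t=1 Δ0: g=1 c=1 k=1 j=1 clk=1 b=0 d=1 f=0 a=1 h=1 e=0
  Δ1: clk:1→0
  (1Δ to stable)
t=2 Δ0: g=1 c=1 k=1 j=1 clk=0 b=0 d=1 f=0 a=1 h=1 e=0
  Δ1: clk:0→1
  Δ2: b:0→1
  Δ3: j:1→0, d:1→0
  Δ4: j:0→1, e:0→1
  Δ5: g:1→0, e:1→0
  Δ6: g:0→1
  (6Δ to stable)

8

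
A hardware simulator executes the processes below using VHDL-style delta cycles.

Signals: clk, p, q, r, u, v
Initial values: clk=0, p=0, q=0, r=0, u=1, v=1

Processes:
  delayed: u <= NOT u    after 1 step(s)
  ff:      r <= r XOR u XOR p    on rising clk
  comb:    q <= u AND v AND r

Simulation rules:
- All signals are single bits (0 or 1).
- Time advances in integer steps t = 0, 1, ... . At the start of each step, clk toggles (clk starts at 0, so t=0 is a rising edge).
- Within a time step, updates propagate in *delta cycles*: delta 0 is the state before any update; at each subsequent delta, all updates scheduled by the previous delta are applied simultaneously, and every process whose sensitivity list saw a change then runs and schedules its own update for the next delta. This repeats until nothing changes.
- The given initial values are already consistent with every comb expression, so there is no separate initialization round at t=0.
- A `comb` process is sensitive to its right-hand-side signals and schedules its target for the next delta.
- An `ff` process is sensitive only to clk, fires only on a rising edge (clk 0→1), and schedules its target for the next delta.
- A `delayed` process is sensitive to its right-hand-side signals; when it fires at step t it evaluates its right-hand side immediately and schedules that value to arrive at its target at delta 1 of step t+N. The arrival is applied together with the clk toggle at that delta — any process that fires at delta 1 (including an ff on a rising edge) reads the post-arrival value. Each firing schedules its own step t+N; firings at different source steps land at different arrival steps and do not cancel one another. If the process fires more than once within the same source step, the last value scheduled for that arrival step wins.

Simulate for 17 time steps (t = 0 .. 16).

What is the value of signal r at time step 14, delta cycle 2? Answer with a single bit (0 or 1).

0

t=0 Δ0: r=0 q=0 clk=0 u=1 p=0 v=1
  Δ1: clk:0→1
  Δ2: r:0→1
  Δ3: q:0→1
  (3Δ to stable)
t=1 Δ0: r=1 q=1 clk=1 u=1 p=0 v=1
  Δ1: clk:1→0
  (1Δ to stable)
t=2 Δ0: r=1 q=1 clk=0 u=1 p=0 v=1
  Δ1: clk:0→1
  Δ2: r:1→0
  Δ3: q:1→0
  (3Δ to stable)
t=3 Δ0: r=0 q=0 clk=1 u=1 p=0 v=1
  Δ1: clk:1→0
  (1Δ to stable)
t=4 Δ0: r=0 q=0 clk=0 u=1 p=0 v=1
  Δ1: clk:0→1
  Δ2: r:0→1
  Δ3: q:0→1
  (3Δ to stable)
t=5 Δ0: r=1 q=1 clk=1 u=1 p=0 v=1
  Δ1: clk:1→0
  (1Δ to stable)
t=6 Δ0: r=1 q=1 clk=0 u=1 p=0 v=1
  Δ1: clk:0→1
  Δ2: r:1→0
  Δ3: q:1→0
  (3Δ to stable)
t=7 Δ0: r=0 q=0 clk=1 u=1 p=0 v=1
  Δ1: clk:1→0
  (1Δ to stable)
t=8 Δ0: r=0 q=0 clk=0 u=1 p=0 v=1
  Δ1: clk:0→1
  Δ2: r:0→1
  Δ3: q:0→1
  (3Δ to stable)
t=9 Δ0: r=1 q=1 clk=1 u=1 p=0 v=1
  Δ1: clk:1→0
  (1Δ to stable)
t=10 Δ0: r=1 q=1 clk=0 u=1 p=0 v=1
  Δ1: clk:0→1
  Δ2: r:1→0
  Δ3: q:1→0
  (3Δ to stable)
t=11 Δ0: r=0 q=0 clk=1 u=1 p=0 v=1
  Δ1: clk:1→0
  (1Δ to stable)
t=12 Δ0: r=0 q=0 clk=0 u=1 p=0 v=1
  Δ1: clk:0→1
  Δ2: r:0→1
  Δ3: q:0→1
  (3Δ to stable)
t=13 Δ0: r=1 q=1 clk=1 u=1 p=0 v=1
  Δ1: clk:1→0
  (1Δ to stable)
t=14 Δ0: r=1 q=1 clk=0 u=1 p=0 v=1
  Δ1: clk:0→1
  Δ2: r:1→0
  Δ3: q:1→0
  (3Δ to stable)
t=15 Δ0: r=0 q=0 clk=1 u=1 p=0 v=1
  Δ1: clk:1→0
  (1Δ to stable)
t=16 Δ0: r=0 q=0 clk=0 u=1 p=0 v=1
  Δ1: clk:0→1
  Δ2: r:0→1
  Δ3: q:0→1
  (3Δ to stable)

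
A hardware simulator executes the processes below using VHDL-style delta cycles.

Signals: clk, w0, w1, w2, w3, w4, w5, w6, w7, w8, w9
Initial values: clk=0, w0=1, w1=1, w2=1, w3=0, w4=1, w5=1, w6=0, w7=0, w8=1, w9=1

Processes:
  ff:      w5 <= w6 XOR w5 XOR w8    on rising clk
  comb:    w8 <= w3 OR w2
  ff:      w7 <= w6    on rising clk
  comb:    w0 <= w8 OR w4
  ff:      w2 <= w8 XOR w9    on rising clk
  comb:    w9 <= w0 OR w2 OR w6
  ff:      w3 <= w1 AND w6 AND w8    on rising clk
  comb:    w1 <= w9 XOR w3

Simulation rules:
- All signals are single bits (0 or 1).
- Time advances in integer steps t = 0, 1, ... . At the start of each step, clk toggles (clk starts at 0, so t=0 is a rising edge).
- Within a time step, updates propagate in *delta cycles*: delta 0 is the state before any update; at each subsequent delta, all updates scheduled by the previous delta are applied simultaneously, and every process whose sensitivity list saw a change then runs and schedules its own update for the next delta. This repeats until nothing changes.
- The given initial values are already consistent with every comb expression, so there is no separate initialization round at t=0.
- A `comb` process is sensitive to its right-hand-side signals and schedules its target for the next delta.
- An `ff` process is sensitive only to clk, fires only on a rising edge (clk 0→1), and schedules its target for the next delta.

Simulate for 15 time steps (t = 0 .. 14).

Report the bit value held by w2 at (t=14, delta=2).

t=0 Δ0: clk=0 w1=1 w6=0 w9=1 w0=1 w3=0 w8=1 w7=0 w4=1 w5=1 w2=1
  Δ1: clk:0→1
  Δ2: w5:1→0, w2:1→0
  Δ3: w8:1→0
  (3Δ to stable)
t=1 Δ0: clk=1 w1=1 w6=0 w9=1 w0=1 w3=0 w8=0 w7=0 w4=1 w5=0 w2=0
  Δ1: clk:1→0
  (1Δ to stable)
t=2 Δ0: clk=0 w1=1 w6=0 w9=1 w0=1 w3=0 w8=0 w7=0 w4=1 w5=0 w2=0
  Δ1: clk:0→1
  Δ2: w2:0→1
  Δ3: w8:0→1
  (3Δ to stable)
t=3 Δ0: clk=1 w1=1 w6=0 w9=1 w0=1 w3=0 w8=1 w7=0 w4=1 w5=0 w2=1
  Δ1: clk:1→0
  (1Δ to stable)
t=4 Δ0: clk=0 w1=1 w6=0 w9=1 w0=1 w3=0 w8=1 w7=0 w4=1 w5=0 w2=1
  Δ1: clk:0→1
  Δ2: w5:0→1, w2:1→0
  Δ3: w8:1→0
  (3Δ to stable)
t=5 Δ0: clk=1 w1=1 w6=0 w9=1 w0=1 w3=0 w8=0 w7=0 w4=1 w5=1 w2=0
  Δ1: clk:1→0
  (1Δ to stable)
t=6 Δ0: clk=0 w1=1 w6=0 w9=1 w0=1 w3=0 w8=0 w7=0 w4=1 w5=1 w2=0
  Δ1: clk:0→1
  Δ2: w2:0→1
  Δ3: w8:0→1
  (3Δ to stable)
t=7 Δ0: clk=1 w1=1 w6=0 w9=1 w0=1 w3=0 w8=1 w7=0 w4=1 w5=1 w2=1
  Δ1: clk:1→0
  (1Δ to stable)
t=8 Δ0: clk=0 w1=1 w6=0 w9=1 w0=1 w3=0 w8=1 w7=0 w4=1 w5=1 w2=1
  Δ1: clk:0→1
  Δ2: w5:1→0, w2:1→0
  Δ3: w8:1→0
  (3Δ to stable)
t=9 Δ0: clk=1 w1=1 w6=0 w9=1 w0=1 w3=0 w8=0 w7=0 w4=1 w5=0 w2=0
  Δ1: clk:1→0
  (1Δ to stable)
t=10 Δ0: clk=0 w1=1 w6=0 w9=1 w0=1 w3=0 w8=0 w7=0 w4=1 w5=0 w2=0
  Δ1: clk:0→1
  Δ2: w2:0→1
  Δ3: w8:0→1
  (3Δ to stable)
t=11 Δ0: clk=1 w1=1 w6=0 w9=1 w0=1 w3=0 w8=1 w7=0 w4=1 w5=0 w2=1
  Δ1: clk:1→0
  (1Δ to stable)
t=12 Δ0: clk=0 w1=1 w6=0 w9=1 w0=1 w3=0 w8=1 w7=0 w4=1 w5=0 w2=1
  Δ1: clk:0→1
  Δ2: w5:0→1, w2:1→0
  Δ3: w8:1→0
  (3Δ to stable)
t=13 Δ0: clk=1 w1=1 w6=0 w9=1 w0=1 w3=0 w8=0 w7=0 w4=1 w5=1 w2=0
  Δ1: clk:1→0
  (1Δ to stable)
t=14 Δ0: clk=0 w1=1 w6=0 w9=1 w0=1 w3=0 w8=0 w7=0 w4=1 w5=1 w2=0
  Δ1: clk:0→1
  Δ2: w2:0→1
  Δ3: w8:0→1
  (3Δ to stable)

1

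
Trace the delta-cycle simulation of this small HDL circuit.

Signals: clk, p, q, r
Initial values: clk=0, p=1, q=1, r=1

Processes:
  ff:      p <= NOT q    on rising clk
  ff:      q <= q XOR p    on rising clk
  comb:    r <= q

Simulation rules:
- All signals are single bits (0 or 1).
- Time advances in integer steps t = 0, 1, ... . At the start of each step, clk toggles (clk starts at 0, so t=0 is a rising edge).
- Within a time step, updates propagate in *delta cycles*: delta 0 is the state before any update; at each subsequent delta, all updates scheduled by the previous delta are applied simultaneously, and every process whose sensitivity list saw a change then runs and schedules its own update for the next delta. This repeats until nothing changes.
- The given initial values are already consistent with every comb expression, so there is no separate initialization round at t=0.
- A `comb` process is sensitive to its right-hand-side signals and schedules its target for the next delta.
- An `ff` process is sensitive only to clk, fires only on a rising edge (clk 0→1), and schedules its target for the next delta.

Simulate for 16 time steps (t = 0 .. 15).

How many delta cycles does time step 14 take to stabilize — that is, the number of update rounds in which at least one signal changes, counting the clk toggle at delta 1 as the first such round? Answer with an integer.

t=0 Δ0: r=1 clk=0 q=1 p=1
  Δ1: clk:0→1
  Δ2: q:1→0, p:1→0
  Δ3: r:1→0
  (3Δ to stable)
t=1 Δ0: r=0 clk=1 q=0 p=0
  Δ1: clk:1→0
  (1Δ to stable)
t=2 Δ0: r=0 clk=0 q=0 p=0
  Δ1: clk:0→1
  Δ2: p:0→1
  (2Δ to stable)
t=3 Δ0: r=0 clk=1 q=0 p=1
  Δ1: clk:1→0
  (1Δ to stable)
t=4 Δ0: r=0 clk=0 q=0 p=1
  Δ1: clk:0→1
  Δ2: q:0→1
  Δ3: r:0→1
  (3Δ to stable)
t=5 Δ0: r=1 clk=1 q=1 p=1
  Δ1: clk:1→0
  (1Δ to stable)
t=6 Δ0: r=1 clk=0 q=1 p=1
  Δ1: clk:0→1
  Δ2: q:1→0, p:1→0
  Δ3: r:1→0
  (3Δ to stable)
t=7 Δ0: r=0 clk=1 q=0 p=0
  Δ1: clk:1→0
  (1Δ to stable)
t=8 Δ0: r=0 clk=0 q=0 p=0
  Δ1: clk:0→1
  Δ2: p:0→1
  (2Δ to stable)
t=9 Δ0: r=0 clk=1 q=0 p=1
  Δ1: clk:1→0
  (1Δ to stable)
t=10 Δ0: r=0 clk=0 q=0 p=1
  Δ1: clk:0→1
  Δ2: q:0→1
  Δ3: r:0→1
  (3Δ to stable)
t=11 Δ0: r=1 clk=1 q=1 p=1
  Δ1: clk:1→0
  (1Δ to stable)
t=12 Δ0: r=1 clk=0 q=1 p=1
  Δ1: clk:0→1
  Δ2: q:1→0, p:1→0
  Δ3: r:1→0
  (3Δ to stable)
t=13 Δ0: r=0 clk=1 q=0 p=0
  Δ1: clk:1→0
  (1Δ to stable)
t=14 Δ0: r=0 clk=0 q=0 p=0
  Δ1: clk:0→1
  Δ2: p:0→1
  (2Δ to stable)
t=15 Δ0: r=0 clk=1 q=0 p=1
  Δ1: clk:1→0
  (1Δ to stable)

2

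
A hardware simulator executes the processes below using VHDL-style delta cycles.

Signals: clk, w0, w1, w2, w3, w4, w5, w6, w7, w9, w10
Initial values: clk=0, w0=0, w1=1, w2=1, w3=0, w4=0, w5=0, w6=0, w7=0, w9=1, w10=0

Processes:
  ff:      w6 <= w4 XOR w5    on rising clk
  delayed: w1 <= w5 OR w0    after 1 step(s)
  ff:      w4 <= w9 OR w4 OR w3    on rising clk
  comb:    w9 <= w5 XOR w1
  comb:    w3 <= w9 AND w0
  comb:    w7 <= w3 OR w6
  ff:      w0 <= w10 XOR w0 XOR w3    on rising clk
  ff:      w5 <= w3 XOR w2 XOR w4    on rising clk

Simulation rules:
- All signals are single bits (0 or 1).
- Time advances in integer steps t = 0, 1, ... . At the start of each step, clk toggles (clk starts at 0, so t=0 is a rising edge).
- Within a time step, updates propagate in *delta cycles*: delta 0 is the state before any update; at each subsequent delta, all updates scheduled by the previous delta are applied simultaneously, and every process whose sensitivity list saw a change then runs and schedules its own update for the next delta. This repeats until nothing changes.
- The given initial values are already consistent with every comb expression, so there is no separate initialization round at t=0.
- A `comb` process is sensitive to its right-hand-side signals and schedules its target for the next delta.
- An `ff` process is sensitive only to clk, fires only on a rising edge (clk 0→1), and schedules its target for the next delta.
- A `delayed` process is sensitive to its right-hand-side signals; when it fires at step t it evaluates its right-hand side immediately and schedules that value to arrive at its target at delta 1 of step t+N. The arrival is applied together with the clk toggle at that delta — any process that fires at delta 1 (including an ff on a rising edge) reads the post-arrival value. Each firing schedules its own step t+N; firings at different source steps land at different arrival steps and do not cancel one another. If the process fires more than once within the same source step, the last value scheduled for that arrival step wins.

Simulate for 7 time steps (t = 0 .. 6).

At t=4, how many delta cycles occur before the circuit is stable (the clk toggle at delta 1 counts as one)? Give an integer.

3

t=0 Δ0: w2=1 w0=0 w9=1 w10=0 w7=0 w1=1 w5=0 w4=0 w3=0 clk=0 w6=0
  Δ1: clk:0→1
  Δ2: w5:0→1, w4:0→1
  Δ3: w9:1→0
  (3Δ to stable)
t=1 Δ0: w2=1 w0=0 w9=0 w10=0 w7=0 w1=1 w5=1 w4=1 w3=0 clk=1 w6=0
  Δ1: clk:1→0
  (1Δ to stable)
t=2 Δ0: w2=1 w0=0 w9=0 w10=0 w7=0 w1=1 w5=1 w4=1 w3=0 clk=0 w6=0
  Δ1: clk:0→1
  Δ2: w5:1→0
  Δ3: w9:0→1
  (3Δ to stable)
t=3 Δ0: w2=1 w0=0 w9=1 w10=0 w7=0 w1=1 w5=0 w4=1 w3=0 clk=1 w6=0
  Δ1: w1:1→0, clk:1→0
  Δ2: w9:1→0
  (2Δ to stable)
t=4 Δ0: w2=1 w0=0 w9=0 w10=0 w7=0 w1=0 w5=0 w4=1 w3=0 clk=0 w6=0
  Δ1: clk:0→1
  Δ2: w6:0→1
  Δ3: w7:0→1
  (3Δ to stable)
t=5 Δ0: w2=1 w0=0 w9=0 w10=0 w7=1 w1=0 w5=0 w4=1 w3=0 clk=1 w6=1
  Δ1: clk:1→0
  (1Δ to stable)
t=6 Δ0: w2=1 w0=0 w9=0 w10=0 w7=1 w1=0 w5=0 w4=1 w3=0 clk=0 w6=1
  Δ1: clk:0→1
  (1Δ to stable)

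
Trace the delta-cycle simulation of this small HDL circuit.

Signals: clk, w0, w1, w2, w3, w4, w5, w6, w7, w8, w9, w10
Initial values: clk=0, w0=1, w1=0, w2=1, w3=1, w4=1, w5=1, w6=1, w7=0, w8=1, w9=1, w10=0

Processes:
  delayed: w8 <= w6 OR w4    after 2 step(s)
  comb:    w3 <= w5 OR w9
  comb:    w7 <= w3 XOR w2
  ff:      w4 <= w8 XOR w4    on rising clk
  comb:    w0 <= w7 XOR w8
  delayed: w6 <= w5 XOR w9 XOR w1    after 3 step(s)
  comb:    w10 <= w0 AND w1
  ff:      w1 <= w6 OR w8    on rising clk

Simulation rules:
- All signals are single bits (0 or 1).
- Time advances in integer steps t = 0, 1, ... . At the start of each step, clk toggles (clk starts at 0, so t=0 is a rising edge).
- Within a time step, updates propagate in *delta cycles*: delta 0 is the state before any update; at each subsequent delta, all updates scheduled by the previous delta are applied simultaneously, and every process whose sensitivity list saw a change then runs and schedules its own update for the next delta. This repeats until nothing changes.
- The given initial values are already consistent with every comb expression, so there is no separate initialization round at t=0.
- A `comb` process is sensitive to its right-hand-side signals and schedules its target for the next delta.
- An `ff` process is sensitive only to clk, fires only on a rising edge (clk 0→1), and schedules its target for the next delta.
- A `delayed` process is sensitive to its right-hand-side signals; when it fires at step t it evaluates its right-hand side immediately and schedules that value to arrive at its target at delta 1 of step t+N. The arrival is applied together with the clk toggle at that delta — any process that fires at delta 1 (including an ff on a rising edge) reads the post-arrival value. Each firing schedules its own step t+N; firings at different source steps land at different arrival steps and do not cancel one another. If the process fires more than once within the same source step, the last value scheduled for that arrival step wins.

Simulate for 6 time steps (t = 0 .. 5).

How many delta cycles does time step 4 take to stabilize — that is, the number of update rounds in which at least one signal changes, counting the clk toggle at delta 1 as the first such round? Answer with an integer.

t0.Δ0 w2=1 w3=1 w9=1 w6=1 w1=0 w7=0 w4=1 w5=1 w8=1 clk=0 w10=0 w0=1
t0.Δ1 w2=1 w3=1 w9=1 w6=1 w1=0 w7=0 w4=1 w5=1 w8=1 clk=1 w10=0 w0=1
t0.Δ2 w2=1 w3=1 w9=1 w6=1 w1=1 w7=0 w4=0 w5=1 w8=1 clk=1 w10=0 w0=1
t0.Δ3 w2=1 w3=1 w9=1 w6=1 w1=1 w7=0 w4=0 w5=1 w8=1 clk=1 w10=1 w0=1
t1.Δ0 w2=1 w3=1 w9=1 w6=1 w1=1 w7=0 w4=0 w5=1 w8=1 clk=1 w10=1 w0=1
t1.Δ1 w2=1 w3=1 w9=1 w6=1 w1=1 w7=0 w4=0 w5=1 w8=1 clk=0 w10=1 w0=1
t2.Δ0 w2=1 w3=1 w9=1 w6=1 w1=1 w7=0 w4=0 w5=1 w8=1 clk=0 w10=1 w0=1
t2.Δ1 w2=1 w3=1 w9=1 w6=1 w1=1 w7=0 w4=0 w5=1 w8=1 clk=1 w10=1 w0=1
t2.Δ2 w2=1 w3=1 w9=1 w6=1 w1=1 w7=0 w4=1 w5=1 w8=1 clk=1 w10=1 w0=1
t3.Δ0 w2=1 w3=1 w9=1 w6=1 w1=1 w7=0 w4=1 w5=1 w8=1 clk=1 w10=1 w0=1
t3.Δ1 w2=1 w3=1 w9=1 w6=1 w1=1 w7=0 w4=1 w5=1 w8=1 clk=0 w10=1 w0=1
t4.Δ0 w2=1 w3=1 w9=1 w6=1 w1=1 w7=0 w4=1 w5=1 w8=1 clk=0 w10=1 w0=1
t4.Δ1 w2=1 w3=1 w9=1 w6=1 w1=1 w7=0 w4=1 w5=1 w8=1 clk=1 w10=1 w0=1
t4.Δ2 w2=1 w3=1 w9=1 w6=1 w1=1 w7=0 w4=0 w5=1 w8=1 clk=1 w10=1 w0=1
t5.Δ0 w2=1 w3=1 w9=1 w6=1 w1=1 w7=0 w4=0 w5=1 w8=1 clk=1 w10=1 w0=1
t5.Δ1 w2=1 w3=1 w9=1 w6=1 w1=1 w7=0 w4=0 w5=1 w8=1 clk=0 w10=1 w0=1

2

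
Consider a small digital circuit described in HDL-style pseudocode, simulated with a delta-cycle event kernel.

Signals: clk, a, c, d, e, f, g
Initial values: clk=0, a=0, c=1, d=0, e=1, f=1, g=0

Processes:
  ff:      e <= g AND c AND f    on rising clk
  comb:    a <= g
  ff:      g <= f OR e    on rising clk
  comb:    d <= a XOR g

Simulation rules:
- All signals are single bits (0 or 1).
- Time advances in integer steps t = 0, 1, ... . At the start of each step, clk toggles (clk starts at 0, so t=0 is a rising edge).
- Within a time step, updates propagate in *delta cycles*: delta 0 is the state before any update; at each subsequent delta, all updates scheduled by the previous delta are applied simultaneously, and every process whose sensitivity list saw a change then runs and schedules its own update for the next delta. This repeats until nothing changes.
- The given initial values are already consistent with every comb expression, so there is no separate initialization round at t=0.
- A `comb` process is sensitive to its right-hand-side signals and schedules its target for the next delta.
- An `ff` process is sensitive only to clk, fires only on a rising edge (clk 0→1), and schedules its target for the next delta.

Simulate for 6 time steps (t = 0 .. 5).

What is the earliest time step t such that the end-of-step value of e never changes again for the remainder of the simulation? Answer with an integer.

2

t0.Δ0 a=0 d=0 g=0 e=1 c=1 clk=0 f=1
t0.Δ1 a=0 d=0 g=0 e=1 c=1 clk=1 f=1
t0.Δ2 a=0 d=0 g=1 e=0 c=1 clk=1 f=1
t0.Δ3 a=1 d=1 g=1 e=0 c=1 clk=1 f=1
t0.Δ4 a=1 d=0 g=1 e=0 c=1 clk=1 f=1
t1.Δ0 a=1 d=0 g=1 e=0 c=1 clk=1 f=1
t1.Δ1 a=1 d=0 g=1 e=0 c=1 clk=0 f=1
t2.Δ0 a=1 d=0 g=1 e=0 c=1 clk=0 f=1
t2.Δ1 a=1 d=0 g=1 e=0 c=1 clk=1 f=1
t2.Δ2 a=1 d=0 g=1 e=1 c=1 clk=1 f=1
t3.Δ0 a=1 d=0 g=1 e=1 c=1 clk=1 f=1
t3.Δ1 a=1 d=0 g=1 e=1 c=1 clk=0 f=1
t4.Δ0 a=1 d=0 g=1 e=1 c=1 clk=0 f=1
t4.Δ1 a=1 d=0 g=1 e=1 c=1 clk=1 f=1
t5.Δ0 a=1 d=0 g=1 e=1 c=1 clk=1 f=1
t5.Δ1 a=1 d=0 g=1 e=1 c=1 clk=0 f=1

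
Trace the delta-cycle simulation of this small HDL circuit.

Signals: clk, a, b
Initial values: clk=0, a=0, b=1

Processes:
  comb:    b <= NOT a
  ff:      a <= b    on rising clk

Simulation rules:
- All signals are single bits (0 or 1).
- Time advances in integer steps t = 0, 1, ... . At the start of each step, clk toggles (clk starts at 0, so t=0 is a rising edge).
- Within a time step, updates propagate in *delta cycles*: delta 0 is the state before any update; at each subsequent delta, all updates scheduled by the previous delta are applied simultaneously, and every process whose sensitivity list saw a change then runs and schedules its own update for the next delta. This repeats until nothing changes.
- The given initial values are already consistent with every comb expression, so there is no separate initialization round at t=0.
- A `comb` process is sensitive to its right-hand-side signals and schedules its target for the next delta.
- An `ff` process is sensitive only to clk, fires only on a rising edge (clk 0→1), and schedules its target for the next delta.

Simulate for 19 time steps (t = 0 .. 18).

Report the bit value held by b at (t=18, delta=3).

t0.Δ0 b=1 clk=0 a=0
t0.Δ1 b=1 clk=1 a=0
t0.Δ2 b=1 clk=1 a=1
t0.Δ3 b=0 clk=1 a=1
t1.Δ0 b=0 clk=1 a=1
t1.Δ1 b=0 clk=0 a=1
t2.Δ0 b=0 clk=0 a=1
t2.Δ1 b=0 clk=1 a=1
t2.Δ2 b=0 clk=1 a=0
t2.Δ3 b=1 clk=1 a=0
t3.Δ0 b=1 clk=1 a=0
t3.Δ1 b=1 clk=0 a=0
t4.Δ0 b=1 clk=0 a=0
t4.Δ1 b=1 clk=1 a=0
t4.Δ2 b=1 clk=1 a=1
t4.Δ3 b=0 clk=1 a=1
t5.Δ0 b=0 clk=1 a=1
t5.Δ1 b=0 clk=0 a=1
t6.Δ0 b=0 clk=0 a=1
t6.Δ1 b=0 clk=1 a=1
t6.Δ2 b=0 clk=1 a=0
t6.Δ3 b=1 clk=1 a=0
t7.Δ0 b=1 clk=1 a=0
t7.Δ1 b=1 clk=0 a=0
t8.Δ0 b=1 clk=0 a=0
t8.Δ1 b=1 clk=1 a=0
t8.Δ2 b=1 clk=1 a=1
t8.Δ3 b=0 clk=1 a=1
t9.Δ0 b=0 clk=1 a=1
t9.Δ1 b=0 clk=0 a=1
t10.Δ0 b=0 clk=0 a=1
t10.Δ1 b=0 clk=1 a=1
t10.Δ2 b=0 clk=1 a=0
t10.Δ3 b=1 clk=1 a=0
t11.Δ0 b=1 clk=1 a=0
t11.Δ1 b=1 clk=0 a=0
t12.Δ0 b=1 clk=0 a=0
t12.Δ1 b=1 clk=1 a=0
t12.Δ2 b=1 clk=1 a=1
t12.Δ3 b=0 clk=1 a=1
t13.Δ0 b=0 clk=1 a=1
t13.Δ1 b=0 clk=0 a=1
t14.Δ0 b=0 clk=0 a=1
t14.Δ1 b=0 clk=1 a=1
t14.Δ2 b=0 clk=1 a=0
t14.Δ3 b=1 clk=1 a=0
t15.Δ0 b=1 clk=1 a=0
t15.Δ1 b=1 clk=0 a=0
t16.Δ0 b=1 clk=0 a=0
t16.Δ1 b=1 clk=1 a=0
t16.Δ2 b=1 clk=1 a=1
t16.Δ3 b=0 clk=1 a=1
t17.Δ0 b=0 clk=1 a=1
t17.Δ1 b=0 clk=0 a=1
t18.Δ0 b=0 clk=0 a=1
t18.Δ1 b=0 clk=1 a=1
t18.Δ2 b=0 clk=1 a=0
t18.Δ3 b=1 clk=1 a=0

1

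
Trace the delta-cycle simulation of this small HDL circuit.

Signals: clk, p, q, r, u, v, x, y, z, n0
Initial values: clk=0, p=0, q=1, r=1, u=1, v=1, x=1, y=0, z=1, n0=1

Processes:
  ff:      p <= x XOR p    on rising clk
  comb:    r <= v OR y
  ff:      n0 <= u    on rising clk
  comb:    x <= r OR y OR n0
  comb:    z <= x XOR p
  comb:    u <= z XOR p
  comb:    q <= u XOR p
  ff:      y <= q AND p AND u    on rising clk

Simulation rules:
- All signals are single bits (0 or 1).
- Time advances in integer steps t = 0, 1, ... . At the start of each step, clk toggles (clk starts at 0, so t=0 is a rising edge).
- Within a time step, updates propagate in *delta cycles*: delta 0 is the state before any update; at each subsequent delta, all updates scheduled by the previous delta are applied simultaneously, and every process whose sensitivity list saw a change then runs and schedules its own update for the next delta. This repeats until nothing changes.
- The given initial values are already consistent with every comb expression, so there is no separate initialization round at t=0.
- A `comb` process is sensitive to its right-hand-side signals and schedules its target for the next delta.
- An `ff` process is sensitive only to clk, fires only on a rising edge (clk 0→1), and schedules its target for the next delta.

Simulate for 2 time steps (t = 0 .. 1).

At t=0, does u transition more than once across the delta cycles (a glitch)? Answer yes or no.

[bits: q,u,z,n0,x,r,v,y,p,clk]
t=0: Δ0=1111111000 Δ1=1111111001 Δ2=1111111011 Δ3=0001111011 Δ4=1101111011 Δ5=0101111011 | 5Δ
t=1: Δ0=0101111011 Δ1=0101111010 | 1Δ

yes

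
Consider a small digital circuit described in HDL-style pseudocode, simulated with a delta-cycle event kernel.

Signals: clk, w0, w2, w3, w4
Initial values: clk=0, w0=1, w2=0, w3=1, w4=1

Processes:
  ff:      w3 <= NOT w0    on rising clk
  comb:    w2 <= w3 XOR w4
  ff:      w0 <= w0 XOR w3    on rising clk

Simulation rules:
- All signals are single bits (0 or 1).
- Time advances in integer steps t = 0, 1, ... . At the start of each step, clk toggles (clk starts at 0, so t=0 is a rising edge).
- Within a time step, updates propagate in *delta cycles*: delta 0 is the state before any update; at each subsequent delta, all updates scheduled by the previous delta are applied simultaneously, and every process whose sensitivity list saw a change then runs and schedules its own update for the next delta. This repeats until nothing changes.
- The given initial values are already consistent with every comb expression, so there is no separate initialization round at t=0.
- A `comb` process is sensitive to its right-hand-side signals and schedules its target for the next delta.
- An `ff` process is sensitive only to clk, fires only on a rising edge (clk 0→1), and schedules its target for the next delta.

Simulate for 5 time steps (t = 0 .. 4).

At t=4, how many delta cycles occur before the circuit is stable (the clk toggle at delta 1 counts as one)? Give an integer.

t=0 Δ0: w3=1 clk=0 w2=0 w0=1 w4=1
  Δ1: clk:0→1
  Δ2: w3:1→0, w0:1→0
  Δ3: w2:0→1
  (3Δ to stable)
t=1 Δ0: w3=0 clk=1 w2=1 w0=0 w4=1
  Δ1: clk:1→0
  (1Δ to stable)
t=2 Δ0: w3=0 clk=0 w2=1 w0=0 w4=1
  Δ1: clk:0→1
  Δ2: w3:0→1
  Δ3: w2:1→0
  (3Δ to stable)
t=3 Δ0: w3=1 clk=1 w2=0 w0=0 w4=1
  Δ1: clk:1→0
  (1Δ to stable)
t=4 Δ0: w3=1 clk=0 w2=0 w0=0 w4=1
  Δ1: clk:0→1
  Δ2: w0:0→1
  (2Δ to stable)

2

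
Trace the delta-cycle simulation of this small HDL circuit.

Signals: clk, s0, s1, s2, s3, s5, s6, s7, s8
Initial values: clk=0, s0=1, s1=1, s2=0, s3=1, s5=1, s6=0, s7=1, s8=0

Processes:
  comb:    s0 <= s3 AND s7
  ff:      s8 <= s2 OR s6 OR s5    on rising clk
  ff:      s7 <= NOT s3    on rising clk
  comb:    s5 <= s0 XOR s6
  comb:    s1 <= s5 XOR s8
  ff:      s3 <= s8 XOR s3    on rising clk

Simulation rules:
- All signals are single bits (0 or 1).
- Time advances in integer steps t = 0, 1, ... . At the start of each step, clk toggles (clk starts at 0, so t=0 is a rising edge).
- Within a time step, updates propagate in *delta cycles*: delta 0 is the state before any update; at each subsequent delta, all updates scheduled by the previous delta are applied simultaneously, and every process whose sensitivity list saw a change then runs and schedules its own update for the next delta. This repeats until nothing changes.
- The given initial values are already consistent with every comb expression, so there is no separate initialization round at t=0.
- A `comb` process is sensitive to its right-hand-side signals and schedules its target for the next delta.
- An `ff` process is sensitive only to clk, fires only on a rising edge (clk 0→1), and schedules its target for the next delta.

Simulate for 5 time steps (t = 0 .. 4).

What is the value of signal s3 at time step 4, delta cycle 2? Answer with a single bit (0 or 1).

[bits: s0,s5,s1,s8,s3,s2,s7,s6,clk]
t=0: Δ0=111010100 Δ1=111010101 Δ2=111110001 Δ3=010110001 Δ4=000110001 Δ5=001110001 | 5Δ
t=1: Δ0=001110001 Δ1=001110000 | 1Δ
t=2: Δ0=001110000 Δ1=001110001 Δ2=001000001 Δ3=000000001 | 3Δ
t=3: Δ0=000000001 Δ1=000000000 | 1Δ
t=4: Δ0=000000000 Δ1=000000001 Δ2=000000101 | 2Δ

0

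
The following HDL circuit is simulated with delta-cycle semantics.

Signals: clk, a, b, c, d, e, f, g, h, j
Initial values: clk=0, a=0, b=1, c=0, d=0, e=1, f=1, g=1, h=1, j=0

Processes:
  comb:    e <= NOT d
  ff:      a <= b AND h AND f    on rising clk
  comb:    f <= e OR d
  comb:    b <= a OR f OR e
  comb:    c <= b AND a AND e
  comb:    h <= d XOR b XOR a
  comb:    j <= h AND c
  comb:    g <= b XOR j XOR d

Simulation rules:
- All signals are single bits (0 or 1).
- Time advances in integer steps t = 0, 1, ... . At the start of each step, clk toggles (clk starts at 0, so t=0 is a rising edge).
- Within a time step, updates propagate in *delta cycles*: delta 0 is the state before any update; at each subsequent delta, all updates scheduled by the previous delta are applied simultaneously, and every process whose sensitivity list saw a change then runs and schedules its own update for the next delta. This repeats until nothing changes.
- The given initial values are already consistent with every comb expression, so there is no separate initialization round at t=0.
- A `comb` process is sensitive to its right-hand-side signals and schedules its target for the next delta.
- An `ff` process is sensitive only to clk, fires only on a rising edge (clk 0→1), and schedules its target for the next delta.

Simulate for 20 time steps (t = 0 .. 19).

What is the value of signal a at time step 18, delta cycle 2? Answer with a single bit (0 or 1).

0

t=0 Δ0: g=1 e=1 b=1 a=0 c=0 h=1 j=0 clk=0 f=1 d=0
  Δ1: clk:0→1
  Δ2: a:0→1
  Δ3: c:0→1, h:1→0
  (3Δ to stable)
t=1 Δ0: g=1 e=1 b=1 a=1 c=1 h=0 j=0 clk=1 f=1 d=0
  Δ1: clk:1→0
  (1Δ to stable)
t=2 Δ0: g=1 e=1 b=1 a=1 c=1 h=0 j=0 clk=0 f=1 d=0
  Δ1: clk:0→1
  Δ2: a:1→0
  Δ3: c:1→0, h:0→1
  (3Δ to stable)
t=3 Δ0: g=1 e=1 b=1 a=0 c=0 h=1 j=0 clk=1 f=1 d=0
  Δ1: clk:1→0
  (1Δ to stable)
t=4 Δ0: g=1 e=1 b=1 a=0 c=0 h=1 j=0 clk=0 f=1 d=0
  Δ1: clk:0→1
  Δ2: a:0→1
  Δ3: c:0→1, h:1→0
  (3Δ to stable)
t=5 Δ0: g=1 e=1 b=1 a=1 c=1 h=0 j=0 clk=1 f=1 d=0
  Δ1: clk:1→0
  (1Δ to stable)
t=6 Δ0: g=1 e=1 b=1 a=1 c=1 h=0 j=0 clk=0 f=1 d=0
  Δ1: clk:0→1
  Δ2: a:1→0
  Δ3: c:1→0, h:0→1
  (3Δ to stable)
t=7 Δ0: g=1 e=1 b=1 a=0 c=0 h=1 j=0 clk=1 f=1 d=0
  Δ1: clk:1→0
  (1Δ to stable)
t=8 Δ0: g=1 e=1 b=1 a=0 c=0 h=1 j=0 clk=0 f=1 d=0
  Δ1: clk:0→1
  Δ2: a:0→1
  Δ3: c:0→1, h:1→0
  (3Δ to stable)
t=9 Δ0: g=1 e=1 b=1 a=1 c=1 h=0 j=0 clk=1 f=1 d=0
  Δ1: clk:1→0
  (1Δ to stable)
t=10 Δ0: g=1 e=1 b=1 a=1 c=1 h=0 j=0 clk=0 f=1 d=0
  Δ1: clk:0→1
  Δ2: a:1→0
  Δ3: c:1→0, h:0→1
  (3Δ to stable)
t=11 Δ0: g=1 e=1 b=1 a=0 c=0 h=1 j=0 clk=1 f=1 d=0
  Δ1: clk:1→0
  (1Δ to stable)
t=12 Δ0: g=1 e=1 b=1 a=0 c=0 h=1 j=0 clk=0 f=1 d=0
  Δ1: clk:0→1
  Δ2: a:0→1
  Δ3: c:0→1, h:1→0
  (3Δ to stable)
t=13 Δ0: g=1 e=1 b=1 a=1 c=1 h=0 j=0 clk=1 f=1 d=0
  Δ1: clk:1→0
  (1Δ to stable)
t=14 Δ0: g=1 e=1 b=1 a=1 c=1 h=0 j=0 clk=0 f=1 d=0
  Δ1: clk:0→1
  Δ2: a:1→0
  Δ3: c:1→0, h:0→1
  (3Δ to stable)
t=15 Δ0: g=1 e=1 b=1 a=0 c=0 h=1 j=0 clk=1 f=1 d=0
  Δ1: clk:1→0
  (1Δ to stable)
t=16 Δ0: g=1 e=1 b=1 a=0 c=0 h=1 j=0 clk=0 f=1 d=0
  Δ1: clk:0→1
  Δ2: a:0→1
  Δ3: c:0→1, h:1→0
  (3Δ to stable)
t=17 Δ0: g=1 e=1 b=1 a=1 c=1 h=0 j=0 clk=1 f=1 d=0
  Δ1: clk:1→0
  (1Δ to stable)
t=18 Δ0: g=1 e=1 b=1 a=1 c=1 h=0 j=0 clk=0 f=1 d=0
  Δ1: clk:0→1
  Δ2: a:1→0
  Δ3: c:1→0, h:0→1
  (3Δ to stable)
t=19 Δ0: g=1 e=1 b=1 a=0 c=0 h=1 j=0 clk=1 f=1 d=0
  Δ1: clk:1→0
  (1Δ to stable)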